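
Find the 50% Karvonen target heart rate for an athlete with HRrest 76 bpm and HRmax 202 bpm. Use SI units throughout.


Target = HRrest + pct*(HRmax - HRrest)
Heart rate reserve = HRmax - HRrest = 202 - 76 = 126 bpm
Fraction = 50% = 0.5
Target = 76 + 0.5 * 126
Target = 76 + 63 = 139 bpm

139 bpm


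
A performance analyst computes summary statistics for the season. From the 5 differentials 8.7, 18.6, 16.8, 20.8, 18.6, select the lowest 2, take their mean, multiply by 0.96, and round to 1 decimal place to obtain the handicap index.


All differentials: 8.7, 18.6, 16.8, 20.8, 18.6
Sorted: 8.7, 16.8, 18.6, 18.6, 20.8
Best 2: 8.7, 16.8
Average of best = 25.5 / 2 = 12.75
Raw index = 12.75 * 0.96 = 12.24
Handicap index = round(12.24, 1) = 12.2

12.2


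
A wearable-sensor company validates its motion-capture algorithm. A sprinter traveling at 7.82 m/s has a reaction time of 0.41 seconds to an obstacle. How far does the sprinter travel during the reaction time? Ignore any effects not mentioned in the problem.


d = v * t
d = 7.82 * 0.41
d = 3.2062 m

3.2062 m


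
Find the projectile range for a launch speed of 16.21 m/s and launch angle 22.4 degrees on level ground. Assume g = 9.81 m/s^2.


R = v^2 * sin(2*theta) / g
Convert angle to radians: theta = 22.4 deg = 0.391 rad
sin(2*theta) = sin(0.7819) = 0.7046
R = 16.21^2 * 0.7046 / 9.81
R = 262.7641 * 0.7046 / 9.81 = 18.8739 m

18.8739 m


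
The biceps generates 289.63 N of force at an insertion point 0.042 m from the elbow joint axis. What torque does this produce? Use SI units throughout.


tau = F * d
tau = 289.63 * 0.042
tau = 12.1645 N*m

12.1645 N*m


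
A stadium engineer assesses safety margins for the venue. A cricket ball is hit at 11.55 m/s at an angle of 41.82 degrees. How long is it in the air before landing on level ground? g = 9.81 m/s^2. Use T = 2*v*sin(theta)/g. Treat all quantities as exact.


T = 2*v*sin(theta)/g
sin(theta) = sin(41.82 deg) = 0.6668
T = 2*11.55*0.6668 / 9.81
T = 15.4029 / 9.81 = 1.5701 s

1.5701 s


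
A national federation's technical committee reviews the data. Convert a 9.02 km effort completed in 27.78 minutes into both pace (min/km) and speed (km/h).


Pace = time / distance = 27.78 min / 9.02 km = 3.0798 min/km
Speed = distance / time_in_hours = 9.02 / 0.463 hr
Speed = 19.4816 km/h

3.0798 min/km, 19.4816 km/h


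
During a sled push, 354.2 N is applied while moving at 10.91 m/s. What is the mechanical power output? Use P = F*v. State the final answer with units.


P = F * v
P = 354.2 * 10.91
P = 3864.322 W

3864.322 W


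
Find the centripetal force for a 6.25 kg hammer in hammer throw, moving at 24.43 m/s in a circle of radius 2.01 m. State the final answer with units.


Fc = m * v^2 / r
v^2 = 24.43^2 = 596.8249
Fc = 6.25 * 596.8249 / 2.01
Fc = 3730.1556 / 2.01 = 1855.7988 N

1855.7988 N


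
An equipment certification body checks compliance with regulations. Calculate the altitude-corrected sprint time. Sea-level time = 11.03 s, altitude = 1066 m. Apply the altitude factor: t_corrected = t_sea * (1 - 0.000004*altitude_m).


Correction factor = 1 - 0.000004 * 1066 = 0.995736
t_corrected = t_sea * factor = 11.03 * 0.995736
t_corrected = 10.983 s

10.983 s


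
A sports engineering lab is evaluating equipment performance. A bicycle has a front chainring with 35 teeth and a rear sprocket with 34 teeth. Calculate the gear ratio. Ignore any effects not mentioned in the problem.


GR = front_teeth / rear_teeth
GR = 35 / 34
GR = 1.0294

1.0294


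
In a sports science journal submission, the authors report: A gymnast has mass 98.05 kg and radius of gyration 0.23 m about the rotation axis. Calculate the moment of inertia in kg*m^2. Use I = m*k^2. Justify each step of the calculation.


I = m * k^2
I = 98.05 * 0.23^2
I = 98.05 * 0.0529 = 5.1868 kg*m^2

5.1868 kg*m^2


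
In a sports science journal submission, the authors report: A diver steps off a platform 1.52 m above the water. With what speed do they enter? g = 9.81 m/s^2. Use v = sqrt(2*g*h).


v = sqrt(2 * g * h)
v = sqrt(2 * 9.81 * 1.52)
v = sqrt(29.8224) = 5.461 m/s

5.461 m/s


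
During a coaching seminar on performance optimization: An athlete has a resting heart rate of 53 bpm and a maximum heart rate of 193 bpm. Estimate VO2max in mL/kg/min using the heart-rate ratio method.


VO2max = 15.3 * HRmax / HRrest
VO2max = 15.3 * 193 / 53
VO2max = 2952.9 / 53 = 55.7151 mL/kg/min

55.7151 mL/kg/min


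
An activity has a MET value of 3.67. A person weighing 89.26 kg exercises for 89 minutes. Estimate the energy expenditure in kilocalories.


kcal = MET * mass * time_hr
Convert time: 89 min = 1.4833 hr
kcal = 3.67 * 89.26 * 1.4833
kcal = 485.9166 kcal

485.9166 kcal


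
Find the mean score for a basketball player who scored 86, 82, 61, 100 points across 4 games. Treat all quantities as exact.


Average = sum / n
Sum = 329
Average = 329 / 4 = 82.25

82.25


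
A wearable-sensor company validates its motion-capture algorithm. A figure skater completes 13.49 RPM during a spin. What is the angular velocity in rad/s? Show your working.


omega = RPM * 2 * pi / 60
omega = 13.49 * 2 * 3.14159 / 60
omega = 84.7602 / 60 = 1.4127 rad/s

1.4127 rad/s


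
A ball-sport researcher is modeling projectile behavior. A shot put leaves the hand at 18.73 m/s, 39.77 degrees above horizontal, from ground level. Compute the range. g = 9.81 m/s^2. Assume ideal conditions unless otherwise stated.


R = v^2 * sin(2*theta) / g
Convert angle to radians: theta = 39.77 deg = 0.6941 rad
sin(2*theta) = sin(1.3882) = 0.9834
R = 18.73^2 * 0.9834 / 9.81
R = 350.8129 * 0.9834 / 9.81 = 35.1665 m

35.1665 m


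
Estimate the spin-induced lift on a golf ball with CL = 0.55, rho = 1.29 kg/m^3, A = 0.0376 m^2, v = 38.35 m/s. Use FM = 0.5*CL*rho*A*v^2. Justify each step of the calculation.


FM = 0.5 * CL * rho * A * v^2
FM = 0.5 * 0.55 * 1.29 * 0.0376 * 38.35^2
v^2 = 1470.7225
FM = 0.5 * 0.55 * 1.29 * 0.0376 * 1470.7225 = 19.6174 N

19.6174 N


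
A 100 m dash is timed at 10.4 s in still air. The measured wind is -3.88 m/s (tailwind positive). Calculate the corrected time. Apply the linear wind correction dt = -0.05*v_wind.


dt = -0.05 * v_wind = -0.05 * -3.88 = 0.194 s
t_corrected = t_still + dt = 10.4 + (0.194)
t_corrected = 10.594 s

10.594 s


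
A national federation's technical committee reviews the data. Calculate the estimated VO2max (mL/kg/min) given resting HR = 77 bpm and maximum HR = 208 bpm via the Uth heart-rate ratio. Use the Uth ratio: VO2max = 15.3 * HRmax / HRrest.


VO2max = 15.3 * HRmax / HRrest
VO2max = 15.3 * 208 / 77
VO2max = 3182.4 / 77 = 41.3299 mL/kg/min

41.3299 mL/kg/min


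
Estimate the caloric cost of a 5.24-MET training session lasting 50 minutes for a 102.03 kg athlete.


kcal = MET * mass * time_hr
Convert time: 50 min = 0.8333 hr
kcal = 5.24 * 102.03 * 0.8333
kcal = 445.531 kcal

445.531 kcal


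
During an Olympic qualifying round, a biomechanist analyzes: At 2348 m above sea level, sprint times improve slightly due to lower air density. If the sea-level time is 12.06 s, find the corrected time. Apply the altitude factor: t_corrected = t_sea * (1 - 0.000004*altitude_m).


Correction factor = 1 - 0.000004 * 2348 = 0.990608
t_corrected = t_sea * factor = 12.06 * 0.990608
t_corrected = 11.9467 s

11.9467 s


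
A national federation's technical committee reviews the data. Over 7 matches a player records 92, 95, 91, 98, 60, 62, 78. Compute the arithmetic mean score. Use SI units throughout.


Average = sum / n
Sum = 576
Average = 576 / 7 = 82.2857

82.2857


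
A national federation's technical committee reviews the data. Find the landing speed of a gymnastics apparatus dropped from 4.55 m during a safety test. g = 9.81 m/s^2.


v = sqrt(2 * g * h)
v = sqrt(2 * 9.81 * 4.55)
v = sqrt(89.271) = 9.4483 m/s

9.4483 m/s


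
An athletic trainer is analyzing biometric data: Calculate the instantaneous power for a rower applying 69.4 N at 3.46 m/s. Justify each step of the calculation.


P = F * v
P = 69.4 * 3.46
P = 240.124 W

240.124 W


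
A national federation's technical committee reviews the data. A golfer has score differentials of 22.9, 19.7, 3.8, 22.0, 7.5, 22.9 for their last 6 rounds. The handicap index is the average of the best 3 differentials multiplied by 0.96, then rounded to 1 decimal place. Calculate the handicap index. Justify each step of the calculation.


All differentials: 22.9, 19.7, 3.8, 22.0, 7.5, 22.9
Sorted: 3.8, 7.5, 19.7, 22.0, 22.9, 22.9
Best 3: 3.8, 7.5, 19.7
Average of best = 31 / 3 = 10.3333
Raw index = 10.3333 * 0.96 = 9.92
Handicap index = round(9.92, 1) = 9.9

9.9


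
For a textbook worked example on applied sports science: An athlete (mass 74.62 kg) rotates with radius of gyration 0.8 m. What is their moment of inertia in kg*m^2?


I = m * k^2
I = 74.62 * 0.8^2
I = 74.62 * 0.64 = 47.7568 kg*m^2

47.7568 kg*m^2


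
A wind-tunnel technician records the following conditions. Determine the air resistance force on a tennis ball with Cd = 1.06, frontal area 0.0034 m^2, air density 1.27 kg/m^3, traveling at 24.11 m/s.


Fd = 0.5 * Cd * rho * A * v^2
Fd = 0.5 * 1.06 * 1.27 * 0.0034 * 24.11^2
v^2 = 581.2921
Fd = 0.5 * 1.06 * 1.27 * 0.0034 * 581.2921 = 1.3303 N

1.3303 N


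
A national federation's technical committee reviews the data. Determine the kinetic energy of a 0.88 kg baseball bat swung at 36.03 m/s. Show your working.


KE = 0.5 * m * v^2
KE = 0.5 * 0.88 * 36.03^2
KE = 0.5 * 0.88 * 1298.1609 = 571.1908 J

571.1908 J


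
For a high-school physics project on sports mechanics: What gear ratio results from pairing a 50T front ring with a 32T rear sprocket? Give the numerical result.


GR = front_teeth / rear_teeth
GR = 50 / 32
GR = 1.5625

1.5625


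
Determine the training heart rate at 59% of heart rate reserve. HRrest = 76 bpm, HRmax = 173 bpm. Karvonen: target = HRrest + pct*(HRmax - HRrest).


Target = HRrest + pct*(HRmax - HRrest)
Heart rate reserve = HRmax - HRrest = 173 - 76 = 97 bpm
Fraction = 59% = 0.59
Target = 76 + 0.59 * 97
Target = 76 + 57.23 = 133.23 bpm

133.23 bpm


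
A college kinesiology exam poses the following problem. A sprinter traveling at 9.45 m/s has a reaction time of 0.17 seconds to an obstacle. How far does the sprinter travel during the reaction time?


d = v * t
d = 9.45 * 0.17
d = 1.6065 m

1.6065 m


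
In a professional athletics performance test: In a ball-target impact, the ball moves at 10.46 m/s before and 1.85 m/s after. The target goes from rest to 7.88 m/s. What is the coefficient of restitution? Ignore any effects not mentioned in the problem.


e = (v2_after - v1_after) / (v1_before - v2_before)
Numerator = 7.88 - 1.85 = 6.03
Denominator = 10.46 - 0 = 10.46
e = 6.03 / 10.46 = 0.5765

0.5765


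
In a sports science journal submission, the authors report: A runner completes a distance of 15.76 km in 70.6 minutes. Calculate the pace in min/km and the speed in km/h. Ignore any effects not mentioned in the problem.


Pace = time / distance = 70.6 min / 15.76 km = 4.4797 min/km
Speed = distance / time_in_hours = 15.76 / 1.1767 hr
Speed = 13.3938 km/h

4.4797 min/km, 13.3938 km/h


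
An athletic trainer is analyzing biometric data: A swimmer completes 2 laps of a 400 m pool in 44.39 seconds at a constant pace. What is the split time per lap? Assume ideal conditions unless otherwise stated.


Split time = total_time / n_laps = 44.39 / 2
Split time = 22.195 s per lap

22.195 s


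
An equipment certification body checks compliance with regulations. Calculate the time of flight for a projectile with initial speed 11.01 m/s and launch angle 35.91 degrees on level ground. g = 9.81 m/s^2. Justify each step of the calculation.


T = 2*v*sin(theta)/g
sin(theta) = sin(35.91 deg) = 0.5865
T = 2*11.01*0.5865 / 9.81
T = 12.915 / 9.81 = 1.3165 s

1.3165 s


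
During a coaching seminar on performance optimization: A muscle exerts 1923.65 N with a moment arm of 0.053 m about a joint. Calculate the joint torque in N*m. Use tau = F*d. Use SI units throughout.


tau = F * d
tau = 1923.65 * 0.053
tau = 101.9535 N*m

101.9535 N*m


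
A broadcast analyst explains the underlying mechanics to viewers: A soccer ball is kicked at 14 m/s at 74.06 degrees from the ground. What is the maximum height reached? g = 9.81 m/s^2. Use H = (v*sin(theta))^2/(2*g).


H = (v*sin(theta))^2 / (2*g)
vy = v*sin(theta) = 14 * sin(74.06 deg) = 13.4617 m/s
H = vy^2 / (2*g) = 181.2173 / (2*9.81)
H = 181.2173 / 19.62 = 9.2364 m

9.2364 m


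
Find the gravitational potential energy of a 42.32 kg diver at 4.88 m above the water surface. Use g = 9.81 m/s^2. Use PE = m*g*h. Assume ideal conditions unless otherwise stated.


PE = m * g * h
PE = 42.32 * 9.81 * 4.88
PE = 415.1592 * 4.88 = 2025.9769 J

2025.9769 J


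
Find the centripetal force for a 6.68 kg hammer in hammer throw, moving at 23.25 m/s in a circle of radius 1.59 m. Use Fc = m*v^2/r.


Fc = m * v^2 / r
v^2 = 23.25^2 = 540.5625
Fc = 6.68 * 540.5625 / 1.59
Fc = 3610.9575 / 1.59 = 2271.0425 N

2271.0425 N


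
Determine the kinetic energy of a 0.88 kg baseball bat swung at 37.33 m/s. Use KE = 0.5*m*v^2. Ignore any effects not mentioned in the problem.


KE = 0.5 * m * v^2
KE = 0.5 * 0.88 * 37.33^2
KE = 0.5 * 0.88 * 1393.5289 = 613.1527 J

613.1527 J


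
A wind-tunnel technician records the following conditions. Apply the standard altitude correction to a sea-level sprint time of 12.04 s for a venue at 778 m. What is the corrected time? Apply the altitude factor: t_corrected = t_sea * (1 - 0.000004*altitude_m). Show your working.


Correction factor = 1 - 0.000004 * 778 = 0.996888
t_corrected = t_sea * factor = 12.04 * 0.996888
t_corrected = 12.0025 s

12.0025 s


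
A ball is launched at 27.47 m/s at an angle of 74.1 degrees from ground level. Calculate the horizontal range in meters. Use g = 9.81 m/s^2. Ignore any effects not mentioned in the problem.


R = v^2 * sin(2*theta) / g
Convert angle to radians: theta = 74.1 deg = 1.2933 rad
sin(2*theta) = sin(2.5866) = 0.527
R = 27.47^2 * 0.527 / 9.81
R = 754.6009 * 0.527 / 9.81 = 40.5343 m

40.5343 m


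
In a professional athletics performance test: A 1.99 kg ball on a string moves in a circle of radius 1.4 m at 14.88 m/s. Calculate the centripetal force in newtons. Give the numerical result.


Fc = m * v^2 / r
v^2 = 14.88^2 = 221.4144
Fc = 1.99 * 221.4144 / 1.4
Fc = 440.6147 / 1.4 = 314.7248 N

314.7248 N


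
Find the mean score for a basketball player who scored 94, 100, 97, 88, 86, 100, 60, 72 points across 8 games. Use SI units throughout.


Average = sum / n
Sum = 697
Average = 697 / 8 = 87.125

87.125


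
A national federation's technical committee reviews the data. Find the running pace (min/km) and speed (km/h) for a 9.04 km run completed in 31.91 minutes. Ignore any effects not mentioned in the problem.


Pace = time / distance = 31.91 min / 9.04 km = 3.5299 min/km
Speed = distance / time_in_hours = 9.04 / 0.5318 hr
Speed = 16.9978 km/h

3.5299 min/km, 16.9978 km/h


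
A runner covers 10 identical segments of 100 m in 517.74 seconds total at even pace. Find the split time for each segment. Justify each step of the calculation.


Split time = total_time / n_laps = 517.74 / 10
Split time = 51.774 s per lap

51.774 s


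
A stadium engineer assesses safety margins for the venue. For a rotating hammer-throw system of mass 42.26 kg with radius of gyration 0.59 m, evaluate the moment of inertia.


I = m * k^2
I = 42.26 * 0.59^2
I = 42.26 * 0.3481 = 14.7107 kg*m^2

14.7107 kg*m^2


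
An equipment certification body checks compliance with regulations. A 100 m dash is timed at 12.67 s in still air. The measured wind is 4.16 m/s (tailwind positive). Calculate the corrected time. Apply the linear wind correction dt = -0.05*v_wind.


dt = -0.05 * v_wind = -0.05 * 4.16 = -0.208 s
t_corrected = t_still + dt = 12.67 + (-0.208)
t_corrected = 12.462 s

12.462 s


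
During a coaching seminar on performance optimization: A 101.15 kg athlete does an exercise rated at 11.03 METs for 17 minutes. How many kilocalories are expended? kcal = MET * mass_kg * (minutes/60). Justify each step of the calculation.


kcal = MET * mass * time_hr
Convert time: 17 min = 0.2833 hr
kcal = 11.03 * 101.15 * 0.2833
kcal = 316.1106 kcal

316.1106 kcal


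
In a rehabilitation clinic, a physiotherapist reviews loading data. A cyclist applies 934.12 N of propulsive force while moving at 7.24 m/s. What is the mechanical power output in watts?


P = F * v
P = 934.12 * 7.24
P = 6763.0288 W

6763.0288 W


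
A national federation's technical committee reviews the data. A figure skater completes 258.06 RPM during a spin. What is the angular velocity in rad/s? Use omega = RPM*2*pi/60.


omega = RPM * 2 * pi / 60
omega = 258.06 * 2 * 3.14159 / 60
omega = 1621.4388 / 60 = 27.024 rad/s

27.024 rad/s


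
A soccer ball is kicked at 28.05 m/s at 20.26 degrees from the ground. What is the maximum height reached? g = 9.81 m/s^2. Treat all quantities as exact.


H = (v*sin(theta))^2 / (2*g)
vy = v*sin(theta) = 28.05 * sin(20.26 deg) = 9.7132 m/s
H = vy^2 / (2*g) = 94.3458 / (2*9.81)
H = 94.3458 / 19.62 = 4.8087 m

4.8087 m


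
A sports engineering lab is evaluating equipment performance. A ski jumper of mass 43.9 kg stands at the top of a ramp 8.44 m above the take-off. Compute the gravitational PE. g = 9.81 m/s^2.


PE = m * g * h
PE = 43.9 * 9.81 * 8.44
PE = 430.659 * 8.44 = 3634.762 J

3634.762 J


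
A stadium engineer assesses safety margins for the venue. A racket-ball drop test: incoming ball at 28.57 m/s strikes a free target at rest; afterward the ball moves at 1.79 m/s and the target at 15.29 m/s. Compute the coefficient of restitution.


e = (v2_after - v1_after) / (v1_before - v2_before)
Numerator = 15.29 - 1.79 = 13.5
Denominator = 28.57 - 0 = 28.57
e = 13.5 / 28.57 = 0.4725

0.4725


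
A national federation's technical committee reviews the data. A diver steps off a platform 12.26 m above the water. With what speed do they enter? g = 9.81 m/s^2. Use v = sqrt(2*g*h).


v = sqrt(2 * g * h)
v = sqrt(2 * 9.81 * 12.26)
v = sqrt(240.5412) = 15.5094 m/s

15.5094 m/s


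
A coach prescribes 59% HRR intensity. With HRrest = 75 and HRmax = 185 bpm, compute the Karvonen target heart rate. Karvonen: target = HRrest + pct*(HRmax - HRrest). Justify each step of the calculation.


Target = HRrest + pct*(HRmax - HRrest)
Heart rate reserve = HRmax - HRrest = 185 - 75 = 110 bpm
Fraction = 59% = 0.59
Target = 75 + 0.59 * 110
Target = 75 + 64.9 = 139.9 bpm

139.9 bpm


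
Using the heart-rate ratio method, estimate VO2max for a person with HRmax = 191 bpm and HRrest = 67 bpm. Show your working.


VO2max = 15.3 * HRmax / HRrest
VO2max = 15.3 * 191 / 67
VO2max = 2922.3 / 67 = 43.6164 mL/kg/min

43.6164 mL/kg/min


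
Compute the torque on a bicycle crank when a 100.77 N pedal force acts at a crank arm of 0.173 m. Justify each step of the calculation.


tau = F * d
tau = 100.77 * 0.173
tau = 17.4332 N*m

17.4332 N*m


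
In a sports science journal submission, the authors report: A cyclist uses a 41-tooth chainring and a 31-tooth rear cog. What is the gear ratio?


GR = front_teeth / rear_teeth
GR = 41 / 31
GR = 1.3226

1.3226


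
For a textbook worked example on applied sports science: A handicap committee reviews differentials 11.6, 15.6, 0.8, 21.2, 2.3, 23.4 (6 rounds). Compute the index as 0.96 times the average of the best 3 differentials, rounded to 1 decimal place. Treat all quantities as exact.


All differentials: 11.6, 15.6, 0.8, 21.2, 2.3, 23.4
Sorted: 0.8, 2.3, 11.6, 15.6, 21.2, 23.4
Best 3: 0.8, 2.3, 11.6
Average of best = 14.7 / 3 = 4.9
Raw index = 4.9 * 0.96 = 4.704
Handicap index = round(4.704, 1) = 4.7

4.7


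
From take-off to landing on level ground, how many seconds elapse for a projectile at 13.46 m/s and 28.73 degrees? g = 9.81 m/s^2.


T = 2*v*sin(theta)/g
sin(theta) = sin(28.73 deg) = 0.4807
T = 2*13.46*0.4807 / 9.81
T = 12.94 / 9.81 = 1.3191 s

1.3191 s


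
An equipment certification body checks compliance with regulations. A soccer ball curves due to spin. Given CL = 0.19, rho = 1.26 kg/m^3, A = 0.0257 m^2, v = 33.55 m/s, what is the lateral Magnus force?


FM = 0.5 * CL * rho * A * v^2
FM = 0.5 * 0.19 * 1.26 * 0.0257 * 33.55^2
v^2 = 1125.6025
FM = 0.5 * 0.19 * 1.26 * 0.0257 * 1125.6025 = 3.4627 N

3.4627 N


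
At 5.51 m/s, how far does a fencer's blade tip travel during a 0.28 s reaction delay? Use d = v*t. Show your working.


d = v * t
d = 5.51 * 0.28
d = 1.5428 m

1.5428 m


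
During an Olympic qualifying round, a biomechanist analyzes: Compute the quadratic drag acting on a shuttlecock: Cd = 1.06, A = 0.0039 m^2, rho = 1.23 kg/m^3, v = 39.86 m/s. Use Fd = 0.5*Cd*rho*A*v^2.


Fd = 0.5 * Cd * rho * A * v^2
Fd = 0.5 * 1.06 * 1.23 * 0.0039 * 39.86^2
v^2 = 1588.8196
Fd = 0.5 * 1.06 * 1.23 * 0.0039 * 1588.8196 = 4.0394 N

4.0394 N


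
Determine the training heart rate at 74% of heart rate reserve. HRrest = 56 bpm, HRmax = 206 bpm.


Target = HRrest + pct*(HRmax - HRrest)
Heart rate reserve = HRmax - HRrest = 206 - 56 = 150 bpm
Fraction = 74% = 0.74
Target = 56 + 0.74 * 150
Target = 56 + 111 = 167 bpm

167 bpm


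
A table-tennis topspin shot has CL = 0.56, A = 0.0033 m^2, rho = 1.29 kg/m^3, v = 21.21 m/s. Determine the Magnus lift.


FM = 0.5 * CL * rho * A * v^2
FM = 0.5 * 0.56 * 1.29 * 0.0033 * 21.21^2
v^2 = 449.8641
FM = 0.5 * 0.56 * 1.29 * 0.0033 * 449.8641 = 0.5362 N

0.5362 N


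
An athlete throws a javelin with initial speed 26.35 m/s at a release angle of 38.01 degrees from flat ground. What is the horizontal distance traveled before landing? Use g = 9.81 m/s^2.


R = v^2 * sin(2*theta) / g
Convert angle to radians: theta = 38.01 deg = 0.6634 rad
sin(2*theta) = sin(1.3268) = 0.9704
R = 26.35^2 * 0.9704 / 9.81
R = 694.3225 * 0.9704 / 9.81 = 68.6806 m

68.6806 m


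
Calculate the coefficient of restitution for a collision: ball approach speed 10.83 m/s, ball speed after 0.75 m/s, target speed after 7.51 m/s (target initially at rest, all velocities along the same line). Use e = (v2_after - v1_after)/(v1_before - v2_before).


e = (v2_after - v1_after) / (v1_before - v2_before)
Numerator = 7.51 - 0.75 = 6.76
Denominator = 10.83 - 0 = 10.83
e = 6.76 / 10.83 = 0.6242

0.6242


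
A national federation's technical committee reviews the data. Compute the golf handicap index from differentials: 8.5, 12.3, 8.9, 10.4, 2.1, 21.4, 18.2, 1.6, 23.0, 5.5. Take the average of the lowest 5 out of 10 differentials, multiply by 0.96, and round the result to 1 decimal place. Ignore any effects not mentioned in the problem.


All differentials: 8.5, 12.3, 8.9, 10.4, 2.1, 21.4, 18.2, 1.6, 23.0, 5.5
Sorted: 1.6, 2.1, 5.5, 8.5, 8.9, 10.4, 12.3, 18.2, 21.4, 23.0
Best 5: 1.6, 2.1, 5.5, 8.5, 8.9
Average of best = 26.6 / 5 = 5.32
Raw index = 5.32 * 0.96 = 5.1072
Handicap index = round(5.1072, 1) = 5.1

5.1


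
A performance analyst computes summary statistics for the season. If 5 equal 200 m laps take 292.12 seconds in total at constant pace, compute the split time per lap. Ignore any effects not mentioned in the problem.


Split time = total_time / n_laps = 292.12 / 5
Split time = 58.424 s per lap

58.424 s


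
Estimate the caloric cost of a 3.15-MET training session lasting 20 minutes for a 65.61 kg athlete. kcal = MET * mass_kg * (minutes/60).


kcal = MET * mass * time_hr
Convert time: 20 min = 0.3333 hr
kcal = 3.15 * 65.61 * 0.3333
kcal = 68.8905 kcal

68.8905 kcal


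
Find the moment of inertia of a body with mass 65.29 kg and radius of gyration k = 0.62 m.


I = m * k^2
I = 65.29 * 0.62^2
I = 65.29 * 0.3844 = 25.0975 kg*m^2

25.0975 kg*m^2


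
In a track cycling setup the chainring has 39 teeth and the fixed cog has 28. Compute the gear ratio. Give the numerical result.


GR = front_teeth / rear_teeth
GR = 39 / 28
GR = 1.3929

1.3929


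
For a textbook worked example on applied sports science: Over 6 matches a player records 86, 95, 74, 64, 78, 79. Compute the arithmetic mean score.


Average = sum / n
Sum = 476
Average = 476 / 6 = 79.3333

79.3333


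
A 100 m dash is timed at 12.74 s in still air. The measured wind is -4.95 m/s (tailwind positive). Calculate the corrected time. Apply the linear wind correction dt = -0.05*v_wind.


dt = -0.05 * v_wind = -0.05 * -4.95 = 0.2475 s
t_corrected = t_still + dt = 12.74 + (0.2475)
t_corrected = 12.9875 s

12.9875 s


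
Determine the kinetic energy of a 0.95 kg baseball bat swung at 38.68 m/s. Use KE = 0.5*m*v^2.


KE = 0.5 * m * v^2
KE = 0.5 * 0.95 * 38.68^2
KE = 0.5 * 0.95 * 1496.1424 = 710.6676 J

710.6676 J


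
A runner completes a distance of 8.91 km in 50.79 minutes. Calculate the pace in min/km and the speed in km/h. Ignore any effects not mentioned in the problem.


Pace = time / distance = 50.79 min / 8.91 km = 5.7003 min/km
Speed = distance / time_in_hours = 8.91 / 0.8465 hr
Speed = 10.5257 km/h

5.7003 min/km, 10.5257 km/h


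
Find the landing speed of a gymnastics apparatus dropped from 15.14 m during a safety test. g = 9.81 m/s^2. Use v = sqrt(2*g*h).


v = sqrt(2 * g * h)
v = sqrt(2 * 9.81 * 15.14)
v = sqrt(297.0468) = 17.235 m/s

17.235 m/s


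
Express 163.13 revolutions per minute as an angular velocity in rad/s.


omega = RPM * 2 * pi / 60
omega = 163.13 * 2 * 3.14159 / 60
omega = 1024.976 / 60 = 17.0829 rad/s

17.0829 rad/s


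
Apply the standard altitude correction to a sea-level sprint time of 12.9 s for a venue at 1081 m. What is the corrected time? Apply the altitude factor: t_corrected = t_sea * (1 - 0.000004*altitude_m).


Correction factor = 1 - 0.000004 * 1081 = 0.995676
t_corrected = t_sea * factor = 12.9 * 0.995676
t_corrected = 12.8442 s

12.8442 s


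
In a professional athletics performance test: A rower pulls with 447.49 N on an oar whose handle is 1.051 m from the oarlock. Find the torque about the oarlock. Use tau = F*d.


tau = F * d
tau = 447.49 * 1.051
tau = 470.312 N*m

470.312 N*m


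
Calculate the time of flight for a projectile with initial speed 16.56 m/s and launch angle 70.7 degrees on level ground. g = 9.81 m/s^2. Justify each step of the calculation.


T = 2*v*sin(theta)/g
sin(theta) = sin(70.7 deg) = 0.9438
T = 2*16.56*0.9438 / 9.81
T = 31.2587 / 9.81 = 3.1864 s

3.1864 s


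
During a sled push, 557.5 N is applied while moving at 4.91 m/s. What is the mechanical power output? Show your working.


P = F * v
P = 557.5 * 4.91
P = 2737.325 W

2737.325 W


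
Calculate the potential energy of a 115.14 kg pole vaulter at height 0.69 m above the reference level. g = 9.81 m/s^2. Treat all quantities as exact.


PE = m * g * h
PE = 115.14 * 9.81 * 0.69
PE = 1129.5234 * 0.69 = 779.3711 J

779.3711 J


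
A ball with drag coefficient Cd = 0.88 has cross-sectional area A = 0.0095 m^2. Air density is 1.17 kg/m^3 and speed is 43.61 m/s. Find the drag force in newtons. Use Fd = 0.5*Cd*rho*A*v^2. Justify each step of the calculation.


Fd = 0.5 * Cd * rho * A * v^2
Fd = 0.5 * 0.88 * 1.17 * 0.0095 * 43.61^2
v^2 = 1901.8321
Fd = 0.5 * 0.88 * 1.17 * 0.0095 * 1901.8321 = 9.3011 N

9.3011 N


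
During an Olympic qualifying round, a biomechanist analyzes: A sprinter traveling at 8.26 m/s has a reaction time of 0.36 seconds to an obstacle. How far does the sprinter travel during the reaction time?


d = v * t
d = 8.26 * 0.36
d = 2.9736 m

2.9736 m


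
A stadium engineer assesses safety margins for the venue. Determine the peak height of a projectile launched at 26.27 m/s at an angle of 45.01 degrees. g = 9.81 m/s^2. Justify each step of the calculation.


H = (v*sin(theta))^2 / (2*g)
vy = v*sin(theta) = 26.27 * sin(45.01 deg) = 18.5789 m/s
H = vy^2 / (2*g) = 345.1769 / (2*9.81)
H = 345.1769 / 19.62 = 17.5931 m

17.5931 m


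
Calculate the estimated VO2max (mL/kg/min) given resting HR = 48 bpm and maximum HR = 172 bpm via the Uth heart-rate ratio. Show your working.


VO2max = 15.3 * HRmax / HRrest
VO2max = 15.3 * 172 / 48
VO2max = 2631.6 / 48 = 54.825 mL/kg/min

54.825 mL/kg/min


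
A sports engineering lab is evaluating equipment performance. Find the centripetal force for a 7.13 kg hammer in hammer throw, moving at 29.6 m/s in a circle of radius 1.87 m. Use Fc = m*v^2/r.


Fc = m * v^2 / r
v^2 = 29.6^2 = 876.16
Fc = 7.13 * 876.16 / 1.87
Fc = 6247.0208 / 1.87 = 3340.6528 N

3340.6528 N


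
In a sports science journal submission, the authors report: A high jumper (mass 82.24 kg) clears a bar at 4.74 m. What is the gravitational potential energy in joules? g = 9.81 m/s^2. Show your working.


PE = m * g * h
PE = 82.24 * 9.81 * 4.74
PE = 806.7744 * 4.74 = 3824.1107 J

3824.1107 J


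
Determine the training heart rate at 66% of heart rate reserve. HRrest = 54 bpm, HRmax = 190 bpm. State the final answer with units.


Target = HRrest + pct*(HRmax - HRrest)
Heart rate reserve = HRmax - HRrest = 190 - 54 = 136 bpm
Fraction = 66% = 0.66
Target = 54 + 0.66 * 136
Target = 54 + 89.76 = 143.76 bpm

143.76 bpm


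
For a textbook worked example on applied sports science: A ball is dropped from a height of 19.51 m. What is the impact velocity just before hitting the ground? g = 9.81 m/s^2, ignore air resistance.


v = sqrt(2 * g * h)
v = sqrt(2 * 9.81 * 19.51)
v = sqrt(382.7862) = 19.5649 m/s

19.5649 m/s


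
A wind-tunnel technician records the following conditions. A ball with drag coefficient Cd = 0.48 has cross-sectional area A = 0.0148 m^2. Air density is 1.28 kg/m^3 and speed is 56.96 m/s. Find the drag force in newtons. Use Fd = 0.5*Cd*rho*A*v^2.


Fd = 0.5 * Cd * rho * A * v^2
Fd = 0.5 * 0.48 * 1.28 * 0.0148 * 56.96^2
v^2 = 3244.4416
Fd = 0.5 * 0.48 * 1.28 * 0.0148 * 3244.4416 = 14.751 N

14.751 N


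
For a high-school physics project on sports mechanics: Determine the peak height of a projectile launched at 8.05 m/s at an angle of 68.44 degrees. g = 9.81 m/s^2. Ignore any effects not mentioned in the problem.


H = (v*sin(theta))^2 / (2*g)
vy = v*sin(theta) = 8.05 * sin(68.44 deg) = 7.4868 m/s
H = vy^2 / (2*g) = 56.0517 / (2*9.81)
H = 56.0517 / 19.62 = 2.8569 m

2.8569 m


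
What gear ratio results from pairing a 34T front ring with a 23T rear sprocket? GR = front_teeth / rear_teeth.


GR = front_teeth / rear_teeth
GR = 34 / 23
GR = 1.4783

1.4783


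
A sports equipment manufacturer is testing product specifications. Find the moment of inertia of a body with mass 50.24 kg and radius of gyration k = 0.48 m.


I = m * k^2
I = 50.24 * 0.48^2
I = 50.24 * 0.2304 = 11.5753 kg*m^2

11.5753 kg*m^2


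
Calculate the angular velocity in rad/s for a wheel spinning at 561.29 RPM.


omega = RPM * 2 * pi / 60
omega = 561.29 * 2 * 3.14159 / 60
omega = 3526.6891 / 60 = 58.7782 rad/s

58.7782 rad/s


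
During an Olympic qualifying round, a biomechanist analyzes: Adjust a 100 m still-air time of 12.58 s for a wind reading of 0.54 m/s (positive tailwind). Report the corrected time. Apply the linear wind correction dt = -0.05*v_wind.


dt = -0.05 * v_wind = -0.05 * 0.54 = -0.027 s
t_corrected = t_still + dt = 12.58 + (-0.027)
t_corrected = 12.553 s

12.553 s


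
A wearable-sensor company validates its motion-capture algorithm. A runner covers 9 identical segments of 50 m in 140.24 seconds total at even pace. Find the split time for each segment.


Split time = total_time / n_laps = 140.24 / 9
Split time = 15.5822 s per lap

15.5822 s


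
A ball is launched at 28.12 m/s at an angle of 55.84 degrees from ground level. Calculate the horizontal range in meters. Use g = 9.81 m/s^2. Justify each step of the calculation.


R = v^2 * sin(2*theta) / g
Convert angle to radians: theta = 55.84 deg = 0.9746 rad
sin(2*theta) = sin(1.9492) = 0.9293
R = 28.12^2 * 0.9293 / 9.81
R = 790.7344 * 0.9293 / 9.81 = 74.9031 m

74.9031 m


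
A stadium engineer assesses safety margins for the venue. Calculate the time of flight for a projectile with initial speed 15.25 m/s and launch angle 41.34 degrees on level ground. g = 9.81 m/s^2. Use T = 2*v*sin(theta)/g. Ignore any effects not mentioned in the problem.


T = 2*v*sin(theta)/g
sin(theta) = sin(41.34 deg) = 0.6605
T = 2*15.25*0.6605 / 9.81
T = 20.146 / 9.81 = 2.0536 s

2.0536 s


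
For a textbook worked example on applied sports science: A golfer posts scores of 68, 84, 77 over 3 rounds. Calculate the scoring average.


Average = sum / n
Sum = 229
Average = 229 / 3 = 76.3333

76.3333


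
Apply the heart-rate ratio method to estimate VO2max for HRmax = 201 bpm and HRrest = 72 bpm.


VO2max = 15.3 * HRmax / HRrest
VO2max = 15.3 * 201 / 72
VO2max = 3075.3 / 72 = 42.7125 mL/kg/min

42.7125 mL/kg/min


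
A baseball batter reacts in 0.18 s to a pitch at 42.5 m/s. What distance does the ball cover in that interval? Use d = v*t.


d = v * t
d = 42.5 * 0.18
d = 7.65 m

7.65 m


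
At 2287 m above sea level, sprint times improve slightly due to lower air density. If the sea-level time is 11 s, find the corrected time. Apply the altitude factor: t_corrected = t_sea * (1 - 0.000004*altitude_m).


Correction factor = 1 - 0.000004 * 2287 = 0.990852
t_corrected = t_sea * factor = 11 * 0.990852
t_corrected = 10.8994 s

10.8994 s


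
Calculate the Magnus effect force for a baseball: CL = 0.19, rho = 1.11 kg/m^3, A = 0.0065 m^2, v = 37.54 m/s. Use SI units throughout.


FM = 0.5 * CL * rho * A * v^2
FM = 0.5 * 0.19 * 1.11 * 0.0065 * 37.54^2
v^2 = 1409.2516
FM = 0.5 * 0.19 * 1.11 * 0.0065 * 1409.2516 = 0.9659 N

0.9659 N


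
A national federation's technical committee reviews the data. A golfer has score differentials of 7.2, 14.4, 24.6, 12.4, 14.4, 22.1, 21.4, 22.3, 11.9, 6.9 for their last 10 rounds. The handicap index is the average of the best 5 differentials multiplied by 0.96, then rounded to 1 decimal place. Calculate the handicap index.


All differentials: 7.2, 14.4, 24.6, 12.4, 14.4, 22.1, 21.4, 22.3, 11.9, 6.9
Sorted: 6.9, 7.2, 11.9, 12.4, 14.4, 14.4, 21.4, 22.1, 22.3, 24.6
Best 5: 6.9, 7.2, 11.9, 12.4, 14.4
Average of best = 52.8 / 5 = 10.56
Raw index = 10.56 * 0.96 = 10.1376
Handicap index = round(10.1376, 1) = 10.1

10.1


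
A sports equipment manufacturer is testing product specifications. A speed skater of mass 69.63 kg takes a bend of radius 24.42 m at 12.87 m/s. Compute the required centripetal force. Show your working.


Fc = m * v^2 / r
v^2 = 12.87^2 = 165.6369
Fc = 69.63 * 165.6369 / 24.42
Fc = 11533.2973 / 24.42 = 472.289 N

472.289 N


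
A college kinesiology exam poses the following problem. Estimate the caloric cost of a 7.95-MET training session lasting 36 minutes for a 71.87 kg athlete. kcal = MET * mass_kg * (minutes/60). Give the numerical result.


kcal = MET * mass * time_hr
Convert time: 36 min = 0.6 hr
kcal = 7.95 * 71.87 * 0.6
kcal = 342.8199 kcal

342.8199 kcal


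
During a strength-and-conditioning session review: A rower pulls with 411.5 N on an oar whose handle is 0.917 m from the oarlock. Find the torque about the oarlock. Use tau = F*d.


tau = F * d
tau = 411.5 * 0.917
tau = 377.3455 N*m

377.3455 N*m


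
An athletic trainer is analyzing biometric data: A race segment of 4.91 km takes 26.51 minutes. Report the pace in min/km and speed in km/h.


Pace = time / distance = 26.51 min / 4.91 km = 5.3992 min/km
Speed = distance / time_in_hours = 4.91 / 0.4418 hr
Speed = 11.1128 km/h

5.3992 min/km, 11.1128 km/h


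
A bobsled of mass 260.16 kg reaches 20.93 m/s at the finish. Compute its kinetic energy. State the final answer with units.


KE = 0.5 * m * v^2
KE = 0.5 * 260.16 * 20.93^2
KE = 0.5 * 260.16 * 438.0649 = 56983.4822 J

56983.4822 J


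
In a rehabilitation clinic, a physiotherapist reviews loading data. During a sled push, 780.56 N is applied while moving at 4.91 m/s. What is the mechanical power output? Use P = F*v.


P = F * v
P = 780.56 * 4.91
P = 3832.5496 W

3832.5496 W


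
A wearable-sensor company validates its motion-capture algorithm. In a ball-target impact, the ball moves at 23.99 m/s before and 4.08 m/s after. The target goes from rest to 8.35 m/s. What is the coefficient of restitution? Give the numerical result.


e = (v2_after - v1_after) / (v1_before - v2_before)
Numerator = 8.35 - 4.08 = 4.27
Denominator = 23.99 - 0 = 23.99
e = 4.27 / 23.99 = 0.178

0.178


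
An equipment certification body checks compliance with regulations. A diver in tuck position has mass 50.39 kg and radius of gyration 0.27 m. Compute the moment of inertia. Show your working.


I = m * k^2
I = 50.39 * 0.27^2
I = 50.39 * 0.0729 = 3.6734 kg*m^2

3.6734 kg*m^2


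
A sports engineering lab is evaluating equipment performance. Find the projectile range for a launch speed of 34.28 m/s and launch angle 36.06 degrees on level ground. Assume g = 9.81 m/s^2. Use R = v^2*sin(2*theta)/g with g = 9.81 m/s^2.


R = v^2 * sin(2*theta) / g
Convert angle to radians: theta = 36.06 deg = 0.6294 rad
sin(2*theta) = sin(1.2587) = 0.9517
R = 34.28^2 * 0.9517 / 9.81
R = 1175.1184 * 0.9517 / 9.81 = 114.0023 m

114.0023 m


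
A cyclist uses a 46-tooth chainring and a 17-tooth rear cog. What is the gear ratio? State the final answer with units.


GR = front_teeth / rear_teeth
GR = 46 / 17
GR = 2.7059

2.7059


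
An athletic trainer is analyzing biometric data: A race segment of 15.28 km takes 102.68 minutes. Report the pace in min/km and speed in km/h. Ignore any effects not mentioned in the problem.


Pace = time / distance = 102.68 min / 15.28 km = 6.7199 min/km
Speed = distance / time_in_hours = 15.28 / 1.7113 hr
Speed = 8.9287 km/h

6.7199 min/km, 8.9287 km/h


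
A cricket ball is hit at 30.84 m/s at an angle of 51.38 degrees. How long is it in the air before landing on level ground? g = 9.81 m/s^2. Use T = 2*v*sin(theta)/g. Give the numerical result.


T = 2*v*sin(theta)/g
sin(theta) = sin(51.38 deg) = 0.7813
T = 2*30.84*0.7813 / 9.81
T = 48.1907 / 9.81 = 4.9124 s

4.9124 s


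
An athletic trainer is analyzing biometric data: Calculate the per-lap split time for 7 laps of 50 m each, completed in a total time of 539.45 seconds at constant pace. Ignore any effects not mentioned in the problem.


Split time = total_time / n_laps = 539.45 / 7
Split time = 77.0643 s per lap

77.0643 s


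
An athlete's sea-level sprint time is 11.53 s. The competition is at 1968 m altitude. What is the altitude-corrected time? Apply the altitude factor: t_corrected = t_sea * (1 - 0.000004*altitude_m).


Correction factor = 1 - 0.000004 * 1968 = 0.992128
t_corrected = t_sea * factor = 11.53 * 0.992128
t_corrected = 11.4392 s

11.4392 s


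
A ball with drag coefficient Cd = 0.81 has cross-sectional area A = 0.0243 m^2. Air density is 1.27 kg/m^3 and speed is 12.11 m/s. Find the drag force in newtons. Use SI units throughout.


Fd = 0.5 * Cd * rho * A * v^2
Fd = 0.5 * 0.81 * 1.27 * 0.0243 * 12.11^2
v^2 = 146.6521
Fd = 0.5 * 0.81 * 1.27 * 0.0243 * 146.6521 = 1.833 N

1.833 N


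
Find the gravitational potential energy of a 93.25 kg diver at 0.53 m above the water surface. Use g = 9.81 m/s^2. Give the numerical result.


PE = m * g * h
PE = 93.25 * 9.81 * 0.53
PE = 914.7825 * 0.53 = 484.8347 J

484.8347 J


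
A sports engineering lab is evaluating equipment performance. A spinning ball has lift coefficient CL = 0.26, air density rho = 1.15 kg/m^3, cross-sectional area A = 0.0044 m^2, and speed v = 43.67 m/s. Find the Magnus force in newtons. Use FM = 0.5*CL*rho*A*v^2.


FM = 0.5 * CL * rho * A * v^2
FM = 0.5 * 0.26 * 1.15 * 0.0044 * 43.67^2
v^2 = 1907.0689
FM = 0.5 * 0.26 * 1.15 * 0.0044 * 1907.0689 = 1.2545 N

1.2545 N


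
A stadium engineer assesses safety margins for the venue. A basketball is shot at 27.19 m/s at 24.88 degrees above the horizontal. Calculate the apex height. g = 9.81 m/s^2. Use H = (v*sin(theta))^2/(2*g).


H = (v*sin(theta))^2 / (2*g)
vy = v*sin(theta) = 27.19 * sin(24.88 deg) = 11.4394 m/s
H = vy^2 / (2*g) = 130.8588 / (2*9.81)
H = 130.8588 / 19.62 = 6.6697 m

6.6697 m
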